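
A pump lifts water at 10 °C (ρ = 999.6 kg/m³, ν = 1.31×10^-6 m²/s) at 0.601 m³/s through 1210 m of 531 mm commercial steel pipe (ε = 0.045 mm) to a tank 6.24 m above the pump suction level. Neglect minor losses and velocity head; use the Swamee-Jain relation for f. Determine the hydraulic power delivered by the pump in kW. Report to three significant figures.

V = 4Q/(πD²) = 2.714 m/s; Re = 1.10×10^6; ε/D = 8.47×10^-5; f = 0.01316
h_f = f(L/D)V²/2g = 11.26 m
Total head H = z + h_f = 6.24 + 11.26 = 17.50 m
P_hyd = ρgQH = 999.6·9.81·0.601·17.50 = 103.1 kW

P_hyd ≈ 103 kW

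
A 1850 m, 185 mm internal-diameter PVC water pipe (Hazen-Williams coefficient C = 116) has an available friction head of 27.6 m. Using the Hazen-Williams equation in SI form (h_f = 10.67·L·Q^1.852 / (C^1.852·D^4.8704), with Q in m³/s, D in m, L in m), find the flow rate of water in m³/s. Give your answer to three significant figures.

Q ≈ 0.0394 m³/s

Rearranging: Q = [h_f·C^1.852·D^4.8704 / (10.67·L)]^(1/1.852)
Q = [27.6·116^1.852·0.185^4.8704 / (10.67·1850)]^0.540 = 0.03945 m³/s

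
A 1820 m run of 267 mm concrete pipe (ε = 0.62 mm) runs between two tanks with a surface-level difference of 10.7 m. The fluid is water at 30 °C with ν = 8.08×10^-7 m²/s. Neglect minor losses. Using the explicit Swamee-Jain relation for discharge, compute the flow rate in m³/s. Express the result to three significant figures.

Swamee-Jain (Type II): Q = -0.965·√(gD⁵h_f/L)·ln[ε/(3.7D) + √(3.17ν²L/(gD³h_f))]
√(gD⁵h_f/L) = √(9.81·0.267⁵·10.7/1820) = 0.008846
ε/(3.7D) = 6.28×10^-4; √(3.17ν²L/(gD³h_f)) = 4.34×10^-5
Q = -0.965·0.008846·ln(6.710×10^-4) = 0.06238 m³/s
Check: V = 1.11 m/s, Re = 3.68×10^5, f = 0.02496, h_f = 10.8 m ≈ 10.7 m ✓

Q ≈ 0.0624 m³/s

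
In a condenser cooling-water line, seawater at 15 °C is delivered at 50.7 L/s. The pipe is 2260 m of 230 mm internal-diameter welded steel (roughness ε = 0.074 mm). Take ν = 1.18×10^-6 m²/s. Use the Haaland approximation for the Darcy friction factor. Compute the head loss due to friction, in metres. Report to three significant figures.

h_f ≈ 12.9 m

V = 4Q/(πD²) = 4·0.0507/(π·0.230²) = 1.220 m/s
Re = VD/ν = 1.220·0.230/1.18×10^-6 = 2.38×10^5 → turbulent
ε/D = 0.074/230 = 3.22×10^-4
Haaland: f = 0.01732
h_f = f(L/D)V²/(2g) = 0.01732·(2260/0.230)·1.220²/(2·9.81) = 12.92 m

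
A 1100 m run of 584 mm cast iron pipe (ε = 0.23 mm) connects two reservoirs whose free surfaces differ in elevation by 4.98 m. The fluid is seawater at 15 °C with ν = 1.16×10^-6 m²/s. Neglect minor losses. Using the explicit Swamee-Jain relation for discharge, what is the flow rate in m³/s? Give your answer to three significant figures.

Q ≈ 0.475 m³/s

Swamee-Jain (Type II): Q = -0.965·√(gD⁵h_f/L)·ln[ε/(3.7D) + √(3.17ν²L/(gD³h_f))]
√(gD⁵h_f/L) = √(9.81·0.584⁵·4.98/1100) = 0.05493
ε/(3.7D) = 1.06×10^-4; √(3.17ν²L/(gD³h_f)) = 2.20×10^-5
Q = -0.965·0.05493·ln(1.284×10^-4) = 0.4749 m³/s
Check: V = 1.77 m/s, Re = 8.93×10^5, f = 0.01660, h_f = 5.01 m ≈ 4.98 m ✓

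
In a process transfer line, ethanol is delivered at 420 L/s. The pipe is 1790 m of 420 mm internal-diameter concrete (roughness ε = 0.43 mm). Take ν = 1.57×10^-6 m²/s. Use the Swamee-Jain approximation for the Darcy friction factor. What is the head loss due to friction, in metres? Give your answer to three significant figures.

h_f ≈ 40.4 m

V = 4Q/(πD²) = 4·0.420/(π·0.420²) = 3.032 m/s
Re = VD/ν = 3.032·0.420/1.57×10^-6 = 8.11×10^5 → turbulent
ε/D = 0.43/420 = 0.00102
Swamee-Jain: f = 0.02021
h_f = f(L/D)V²/(2g) = 0.02021·(1790/0.420)·3.032²/(2·9.81) = 40.35 m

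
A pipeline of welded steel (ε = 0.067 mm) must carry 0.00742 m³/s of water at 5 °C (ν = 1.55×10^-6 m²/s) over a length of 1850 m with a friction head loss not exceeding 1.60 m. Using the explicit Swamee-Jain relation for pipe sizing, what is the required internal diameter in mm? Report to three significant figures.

D ≈ 167 mm

Swamee-Jain (Type III): D = 0.66·[ε^1.25·(LQ²/(gh_f))^4.75 + ν·Q^9.4·(L/(gh_f))^5.2]^0.04
LQ²/(gh_f) = 0.006489; L/(gh_f) = 117.9
Term 1 = ε^1.25·(…)^4.75 = 2.46×10^-16; Term 2 = ν·Q^9.4·(…)^5.2 = 8.78×10^-16
D = 0.66·(2.46×10^-16 + 8.78×10^-16)^0.04 = 0.1666 m = 167 mm
Check: V = 0.341 m/s, Re = 3.66×10^4, f = 0.02361, h_f = 1.55 m ≈ 1.60 m ✓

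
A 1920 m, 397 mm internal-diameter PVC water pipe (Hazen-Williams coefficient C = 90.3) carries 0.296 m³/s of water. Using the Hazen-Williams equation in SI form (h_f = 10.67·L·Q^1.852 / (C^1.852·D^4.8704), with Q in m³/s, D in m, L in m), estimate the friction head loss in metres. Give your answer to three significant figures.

h_f = 10.67·1920·0.296^1.852 / (90.3^1.852·0.397^4.8704) = 46.18 m

h_f ≈ 46.2 m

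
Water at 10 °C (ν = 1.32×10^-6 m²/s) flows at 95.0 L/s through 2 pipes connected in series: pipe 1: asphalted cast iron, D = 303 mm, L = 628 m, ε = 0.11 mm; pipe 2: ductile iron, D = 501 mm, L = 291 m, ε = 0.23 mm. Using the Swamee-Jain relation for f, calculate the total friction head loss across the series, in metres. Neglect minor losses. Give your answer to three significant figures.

H ≈ 3.33 m

Pipe 1: V = 1.317 m/s, Re = 3.02×10^5, ε/D = 3.63×10^-4, f = 0.01748, h_1 = f(L/D)V²/2g = 3.205 m
Pipe 2: V = 0.4819 m/s, Re = 1.83×10^5, ε/D = 4.59×10^-4, f = 0.01888, h_2 = f(L/D)V²/2g = 0.1298 m
Series → Q common, losses add: H = Σh = 3.335 m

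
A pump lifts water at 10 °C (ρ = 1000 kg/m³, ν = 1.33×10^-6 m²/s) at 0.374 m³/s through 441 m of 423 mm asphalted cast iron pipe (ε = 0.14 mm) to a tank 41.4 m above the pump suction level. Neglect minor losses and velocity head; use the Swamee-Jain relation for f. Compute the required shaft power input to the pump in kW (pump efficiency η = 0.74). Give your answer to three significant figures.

P_shaft ≈ 235 kW

V = 4Q/(πD²) = 2.661 m/s; Re = 8.46×10^5; ε/D = 3.31×10^-4; f = 0.01614
h_f = f(L/D)V²/2g = 6.075 m
Total head H = z + h_f = 41.4 + 6.075 = 47.47 m
P_hyd = ρgQH = 1000·9.81·0.374·47.47 = 174.2 kW
P_shaft = P_hyd/η = 174.2/0.74 = 235.4 kW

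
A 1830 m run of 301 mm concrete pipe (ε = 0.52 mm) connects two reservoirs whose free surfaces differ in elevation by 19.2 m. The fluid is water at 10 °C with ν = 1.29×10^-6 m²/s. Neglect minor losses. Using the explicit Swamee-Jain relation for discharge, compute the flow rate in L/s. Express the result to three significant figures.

Q ≈ 117 L/s

Swamee-Jain (Type II): Q = -0.965·√(gD⁵h_f/L)·ln[ε/(3.7D) + √(3.17ν²L/(gD³h_f))]
√(gD⁵h_f/L) = √(9.81·0.301⁵·19.2/1830) = 0.01595
ε/(3.7D) = 4.67×10^-4; √(3.17ν²L/(gD³h_f)) = 4.34×10^-5
Q = -0.965·0.01595·ln(5.103×10^-4) = 0.1167 m³/s
Check: V = 1.64 m/s, Re = 3.83×10^5, f = 0.02319, h_f = 19.3 m ≈ 19.2 m ✓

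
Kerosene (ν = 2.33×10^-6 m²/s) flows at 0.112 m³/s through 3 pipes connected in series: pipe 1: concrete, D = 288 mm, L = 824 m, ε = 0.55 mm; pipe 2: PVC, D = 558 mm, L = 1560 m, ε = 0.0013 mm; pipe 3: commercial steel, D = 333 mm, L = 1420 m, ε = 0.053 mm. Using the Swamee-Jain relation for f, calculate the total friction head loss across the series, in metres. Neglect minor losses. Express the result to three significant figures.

H ≈ 17.1 m

Pipe 1: V = 1.719 m/s, Re = 2.13×10^5, ε/D = 0.00191, f = 0.02417, h_1 = f(L/D)V²/2g = 10.42 m
Pipe 2: V = 0.4580 m/s, Re = 1.10×10^5, ε/D = 2.33×10^-6, f = 0.01754, h_2 = f(L/D)V²/2g = 0.5242 m
Pipe 3: V = 1.286 m/s, Re = 1.84×10^5, ε/D = 1.59×10^-4, f = 0.01704, h_3 = f(L/D)V²/2g = 6.126 m
Series → Q common, losses add: H = Σh = 17.07 m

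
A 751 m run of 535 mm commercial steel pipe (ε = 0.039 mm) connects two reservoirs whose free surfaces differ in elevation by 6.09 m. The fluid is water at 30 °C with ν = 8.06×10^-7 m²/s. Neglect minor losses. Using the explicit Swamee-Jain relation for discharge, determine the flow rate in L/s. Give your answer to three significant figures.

Q ≈ 589 L/s

Swamee-Jain (Type II): Q = -0.965·√(gD⁵h_f/L)·ln[ε/(3.7D) + √(3.17ν²L/(gD³h_f))]
√(gD⁵h_f/L) = √(9.81·0.535⁵·6.09/751) = 0.05905
ε/(3.7D) = 1.97×10^-5; √(3.17ν²L/(gD³h_f)) = 1.30×10^-5
Q = -0.965·0.05905·ln(3.270×10^-5) = 0.5885 m³/s
Check: V = 2.62 m/s, Re = 1.74×10^6, f = 0.01249, h_f = 6.13 m ≈ 6.09 m ✓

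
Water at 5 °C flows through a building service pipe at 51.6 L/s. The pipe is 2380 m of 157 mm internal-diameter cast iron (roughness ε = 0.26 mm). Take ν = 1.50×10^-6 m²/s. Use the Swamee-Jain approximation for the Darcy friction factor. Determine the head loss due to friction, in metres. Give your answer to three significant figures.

h_f ≈ 127 m

V = 4Q/(πD²) = 4·0.0516/(π·0.157²) = 2.665 m/s
Re = VD/ν = 2.665·0.157/1.50×10^-6 = 2.79×10^5 → turbulent
ε/D = 0.26/157 = 0.00166
Swamee-Jain: f = 0.02318
h_f = f(L/D)V²/(2g) = 0.02318·(2380/0.157)·2.665²/(2·9.81) = 127.2 m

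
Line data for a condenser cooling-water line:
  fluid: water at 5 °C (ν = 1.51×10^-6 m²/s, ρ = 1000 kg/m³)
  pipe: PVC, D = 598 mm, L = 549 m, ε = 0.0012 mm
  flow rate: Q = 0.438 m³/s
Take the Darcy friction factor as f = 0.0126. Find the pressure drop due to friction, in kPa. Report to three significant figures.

V = 4Q/(πD²) = 4·0.438/(π·0.598²) = 1.559 m/s
h_f = f(L/D)V²/(2g) = 0.01260·(549/0.598)·1.559²/(2·9.81) = 1.434 m
Δp = ρg·h_f = 1000·9.81·1.434 = 14.07 kPa

Δp ≈ 14.1 kPa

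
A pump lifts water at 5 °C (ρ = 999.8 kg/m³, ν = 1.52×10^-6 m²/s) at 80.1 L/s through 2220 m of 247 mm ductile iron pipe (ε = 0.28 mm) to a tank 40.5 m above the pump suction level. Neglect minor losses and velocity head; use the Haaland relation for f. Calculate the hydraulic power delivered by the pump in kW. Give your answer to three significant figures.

P_hyd ≈ 53.1 kW

V = 4Q/(πD²) = 1.672 m/s; Re = 2.72×10^5; ε/D = 0.00113; f = 0.02115
h_f = f(L/D)V²/2g = 27.07 m
Total head H = z + h_f = 40.5 + 27.07 = 67.57 m
P_hyd = ρgQH = 999.8·9.81·0.0801·67.57 = 53.08 kW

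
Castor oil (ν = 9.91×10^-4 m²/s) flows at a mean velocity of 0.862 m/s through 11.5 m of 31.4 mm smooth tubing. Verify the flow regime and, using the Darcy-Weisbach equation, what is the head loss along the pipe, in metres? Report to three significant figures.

Re = VD/ν = 0.862·0.03140/9.91×10^-4 = 27.3 → laminar (Re < 2300)
f = 64/Re = 2.343
h_f = f(L/D)V²/(2g) = 2.343·(11.5/0.03140)·0.862²/(2·9.81) = 32.50 m

h_f ≈ 32.5 m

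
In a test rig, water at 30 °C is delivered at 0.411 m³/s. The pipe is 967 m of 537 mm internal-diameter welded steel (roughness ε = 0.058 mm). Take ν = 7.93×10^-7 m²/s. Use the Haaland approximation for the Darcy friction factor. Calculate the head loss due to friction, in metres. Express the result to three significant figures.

h_f ≈ 4.00 m

V = 4Q/(πD²) = 4·0.411/(π·0.537²) = 1.815 m/s
Re = VD/ν = 1.815·0.537/7.93×10^-7 = 1.23×10^6 → turbulent
ε/D = 0.058/537 = 1.08×10^-4
Haaland: f = 0.01324
h_f = f(L/D)V²/(2g) = 0.01324·(967/0.537)·1.815²/(2·9.81) = 4.003 m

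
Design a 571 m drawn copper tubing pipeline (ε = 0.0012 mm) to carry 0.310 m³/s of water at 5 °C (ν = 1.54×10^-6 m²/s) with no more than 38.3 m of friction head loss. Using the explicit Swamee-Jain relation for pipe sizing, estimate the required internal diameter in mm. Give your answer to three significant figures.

Swamee-Jain (Type III): D = 0.66·[ε^1.25·(LQ²/(gh_f))^4.75 + ν·Q^9.4·(L/(gh_f))^5.2]^0.04
LQ²/(gh_f) = 0.1460; L/(gh_f) = 1.520
Term 1 = ε^1.25·(…)^4.75 = 4.27×10^-12; Term 2 = ν·Q^9.4·(…)^5.2 = 2.25×10^-10
D = 0.66·(4.27×10^-12 + 2.25×10^-10)^0.04 = 0.2716 m = 272 mm
Check: V = 5.35 m/s, Re = 9.44×10^5, f = 0.01183, h_f = 36.3 m ≈ 38.3 m ✓

D ≈ 272 mm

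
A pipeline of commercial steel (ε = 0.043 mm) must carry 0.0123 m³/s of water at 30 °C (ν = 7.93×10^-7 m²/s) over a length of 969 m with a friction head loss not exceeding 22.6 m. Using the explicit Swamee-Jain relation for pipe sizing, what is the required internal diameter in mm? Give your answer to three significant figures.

D ≈ 101 mm

Swamee-Jain (Type III): D = 0.66·[ε^1.25·(LQ²/(gh_f))^4.75 + ν·Q^9.4·(L/(gh_f))^5.2]^0.04
LQ²/(gh_f) = 6.612×10^-4; L/(gh_f) = 4.371
Term 1 = ε^1.25·(…)^4.75 = 2.74×10^-21; Term 2 = ν·Q^9.4·(…)^5.2 = 1.88×10^-21
D = 0.66·(2.74×10^-21 + 1.88×10^-21)^0.04 = 0.1014 m = 101 mm
Check: V = 1.52 m/s, Re = 1.95×10^5, f = 0.01857, h_f = 21.0 m ≈ 22.6 m ✓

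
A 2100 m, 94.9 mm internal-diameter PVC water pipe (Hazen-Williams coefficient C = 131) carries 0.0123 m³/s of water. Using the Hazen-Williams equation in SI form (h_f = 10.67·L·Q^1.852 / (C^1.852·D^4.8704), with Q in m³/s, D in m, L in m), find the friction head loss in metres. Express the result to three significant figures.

h_f ≈ 74.6 m

h_f = 10.67·2100·0.0123^1.852 / (131^1.852·0.0949^4.8704) = 74.61 m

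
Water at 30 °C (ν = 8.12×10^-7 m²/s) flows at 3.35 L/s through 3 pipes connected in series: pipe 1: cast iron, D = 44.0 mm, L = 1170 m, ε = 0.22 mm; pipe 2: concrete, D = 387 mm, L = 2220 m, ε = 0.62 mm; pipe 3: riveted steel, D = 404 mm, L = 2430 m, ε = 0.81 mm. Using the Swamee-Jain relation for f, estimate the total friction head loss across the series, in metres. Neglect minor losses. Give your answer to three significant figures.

H ≈ 207 m

Pipe 1: V = 2.203 m/s, Re = 1.19×10^5, ε/D = 0.00500, f = 0.03139, h_1 = f(L/D)V²/2g = 206.5 m
Pipe 2: V = 0.02848 m/s, Re = 1.36×10^4, ε/D = 0.00160, f = 0.03153, h_2 = f(L/D)V²/2g = 0.007477 m
Pipe 3: V = 0.02613 m/s, Re = 1.30×10^4, ε/D = 0.00200, f = 0.03247, h_3 = f(L/D)V²/2g = 0.006799 m
Series → Q common, losses add: H = Σh = 206.5 m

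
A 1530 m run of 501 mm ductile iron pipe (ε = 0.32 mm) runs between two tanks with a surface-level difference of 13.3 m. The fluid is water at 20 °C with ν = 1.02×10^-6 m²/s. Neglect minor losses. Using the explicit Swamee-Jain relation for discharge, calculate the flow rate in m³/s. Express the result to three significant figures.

Swamee-Jain (Type II): Q = -0.965·√(gD⁵h_f/L)·ln[ε/(3.7D) + √(3.17ν²L/(gD³h_f))]
√(gD⁵h_f/L) = √(9.81·0.501⁵·13.3/1530) = 0.05188
ε/(3.7D) = 1.73×10^-4; √(3.17ν²L/(gD³h_f)) = 1.75×10^-5
Q = -0.965·0.05188·ln(1.902×10^-4) = 0.4289 m³/s
Check: V = 2.18 m/s, Re = 1.07×10^6, f = 0.01815, h_f = 13.4 m ≈ 13.3 m ✓

Q ≈ 0.429 m³/s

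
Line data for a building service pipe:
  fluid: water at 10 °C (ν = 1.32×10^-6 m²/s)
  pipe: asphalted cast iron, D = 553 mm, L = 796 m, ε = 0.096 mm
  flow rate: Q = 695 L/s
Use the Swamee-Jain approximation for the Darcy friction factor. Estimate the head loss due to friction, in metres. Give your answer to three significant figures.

h_f ≈ 8.79 m

V = 4Q/(πD²) = 4·0.695/(π·0.553²) = 2.894 m/s
Re = VD/ν = 2.894·0.553/1.32×10^-6 = 1.21×10^6 → turbulent
ε/D = 0.096/553 = 1.74×10^-4
Swamee-Jain: f = 0.01431
h_f = f(L/D)V²/(2g) = 0.01431·(796/0.553)·2.894²/(2·9.81) = 8.791 m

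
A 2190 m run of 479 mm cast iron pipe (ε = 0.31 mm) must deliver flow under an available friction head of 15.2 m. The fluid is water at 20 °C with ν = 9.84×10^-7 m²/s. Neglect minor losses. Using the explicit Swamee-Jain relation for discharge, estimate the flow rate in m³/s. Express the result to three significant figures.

Swamee-Jain (Type II): Q = -0.965·√(gD⁵h_f/L)·ln[ε/(3.7D) + √(3.17ν²L/(gD³h_f))]
√(gD⁵h_f/L) = √(9.81·0.479⁵·15.2/2190) = 0.04144
ε/(3.7D) = 1.75×10^-4; √(3.17ν²L/(gD³h_f)) = 2.03×10^-5
Q = -0.965·0.04144·ln(1.952×10^-4) = 0.3415 m³/s
Check: V = 1.90 m/s, Re = 9.23×10^5, f = 0.01826, h_f = 15.3 m ≈ 15.2 m ✓

Q ≈ 0.342 m³/s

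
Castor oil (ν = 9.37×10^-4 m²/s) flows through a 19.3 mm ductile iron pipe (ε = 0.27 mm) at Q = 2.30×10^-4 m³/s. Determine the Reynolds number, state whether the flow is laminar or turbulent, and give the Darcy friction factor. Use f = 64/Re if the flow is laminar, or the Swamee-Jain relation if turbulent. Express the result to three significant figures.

Re ≈ 16.2; laminar; f = 64/Re ≈ 3.95

V = 4Q/(πD²) = 0.7862 m/s
Re = VD/ν = 0.7862·0.0193/9.37×10^-4 = 16.2
Re < 2300 → laminar → f = 64/Re = 3.952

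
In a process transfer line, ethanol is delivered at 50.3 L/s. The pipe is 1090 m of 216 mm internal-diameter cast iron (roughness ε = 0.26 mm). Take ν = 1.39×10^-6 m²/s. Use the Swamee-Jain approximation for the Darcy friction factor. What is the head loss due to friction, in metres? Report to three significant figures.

h_f ≈ 10.6 m

V = 4Q/(πD²) = 4·0.0503/(π·0.216²) = 1.373 m/s
Re = VD/ν = 1.373·0.216/1.39×10^-6 = 2.13×10^5 → turbulent
ε/D = 0.26/216 = 0.00120
Swamee-Jain: f = 0.02189
h_f = f(L/D)V²/(2g) = 0.02189·(1090/0.216)·1.373²/(2·9.81) = 10.61 m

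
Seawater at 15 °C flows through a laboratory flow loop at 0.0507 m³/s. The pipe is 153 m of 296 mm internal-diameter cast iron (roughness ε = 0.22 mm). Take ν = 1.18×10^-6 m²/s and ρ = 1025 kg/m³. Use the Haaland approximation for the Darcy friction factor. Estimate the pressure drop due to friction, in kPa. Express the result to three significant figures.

Δp ≈ 2.87 kPa

V = 4Q/(πD²) = 4·0.0507/(π·0.296²) = 0.7368 m/s
Re = VD/ν = 0.7368·0.296/1.18×10^-6 = 1.85×10^5 → turbulent
ε/D = 0.22/296 = 7.43×10^-4
Haaland: f = 0.01993
h_f = f(L/D)V²/(2g) = 0.01993·(153/0.296)·0.7368²/(2·9.81) = 0.2850 m
Δp = ρg·h_f = 1025·9.81·0.2850 = 2.866 kPa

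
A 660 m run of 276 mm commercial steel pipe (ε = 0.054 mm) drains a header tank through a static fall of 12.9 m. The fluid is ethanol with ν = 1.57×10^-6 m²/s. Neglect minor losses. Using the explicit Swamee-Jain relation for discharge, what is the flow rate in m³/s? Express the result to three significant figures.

Swamee-Jain (Type II): Q = -0.965·√(gD⁵h_f/L)·ln[ε/(3.7D) + √(3.17ν²L/(gD³h_f))]
√(gD⁵h_f/L) = √(9.81·0.276⁵·12.9/660) = 0.01752
ε/(3.7D) = 5.29×10^-5; √(3.17ν²L/(gD³h_f)) = 4.40×10^-5
Q = -0.965·0.01752·ln(9.690×10^-5) = 0.1563 m³/s
Check: V = 2.61 m/s, Re = 4.59×10^5, f = 0.01559, h_f = 13.0 m ≈ 12.9 m ✓

Q ≈ 0.156 m³/s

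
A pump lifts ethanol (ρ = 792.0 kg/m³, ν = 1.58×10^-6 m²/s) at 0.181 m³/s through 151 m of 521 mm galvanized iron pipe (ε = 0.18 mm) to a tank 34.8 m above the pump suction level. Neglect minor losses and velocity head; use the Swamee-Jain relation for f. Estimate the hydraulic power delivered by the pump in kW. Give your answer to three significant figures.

V = 4Q/(πD²) = 0.8490 m/s; Re = 2.80×10^5; ε/D = 3.45×10^-4; f = 0.01748
h_f = f(L/D)V²/2g = 0.1861 m
Total head H = z + h_f = 34.8 + 0.1861 = 34.99 m
P_hyd = ρgQH = 792.0·9.81·0.181·34.99 = 49.20 kW

P_hyd ≈ 49.2 kW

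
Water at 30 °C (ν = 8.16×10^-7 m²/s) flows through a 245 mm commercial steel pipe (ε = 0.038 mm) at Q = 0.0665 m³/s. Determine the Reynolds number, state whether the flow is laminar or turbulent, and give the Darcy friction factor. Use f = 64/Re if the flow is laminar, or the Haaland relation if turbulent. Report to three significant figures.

Re ≈ 4.24×10^5; turbulent; f ≈ 0.0151

V = 4Q/(πD²) = 1.411 m/s
Re = VD/ν = 1.411·0.245/8.16×10^-7 = 4.24×10^5
Re > 4000 → turbulent; ε/D = 1.55×10^-4
Haaland: f = 0.01510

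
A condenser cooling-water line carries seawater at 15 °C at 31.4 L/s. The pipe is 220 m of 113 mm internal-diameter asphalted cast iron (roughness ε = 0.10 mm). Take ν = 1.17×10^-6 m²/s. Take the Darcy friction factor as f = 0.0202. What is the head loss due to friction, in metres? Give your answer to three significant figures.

h_f ≈ 19.6 m

V = 4Q/(πD²) = 4·0.0314/(π·0.113²) = 3.131 m/s
h_f = f(L/D)V²/(2g) = 0.02020·(220/0.113)·3.131²/(2·9.81) = 19.65 m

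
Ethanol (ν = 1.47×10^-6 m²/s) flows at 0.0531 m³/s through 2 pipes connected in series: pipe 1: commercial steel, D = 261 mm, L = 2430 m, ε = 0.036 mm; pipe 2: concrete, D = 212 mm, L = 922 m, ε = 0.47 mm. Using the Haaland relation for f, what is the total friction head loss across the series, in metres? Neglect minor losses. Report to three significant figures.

Pipe 1: V = 0.9925 m/s, Re = 1.76×10^5, ε/D = 1.38×10^-4, f = 0.01677, h_1 = f(L/D)V²/2g = 7.839 m
Pipe 2: V = 1.504 m/s, Re = 2.17×10^5, ε/D = 0.00222, f = 0.02480, h_2 = f(L/D)V²/2g = 12.44 m
Series → Q common, losses add: H = Σh = 20.28 m

H ≈ 20.3 m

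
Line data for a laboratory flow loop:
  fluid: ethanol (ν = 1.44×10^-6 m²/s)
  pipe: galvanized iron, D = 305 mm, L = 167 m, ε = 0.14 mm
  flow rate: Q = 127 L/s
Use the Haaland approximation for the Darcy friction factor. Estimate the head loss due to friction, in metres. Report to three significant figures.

V = 4Q/(πD²) = 4·0.127/(π·0.305²) = 1.738 m/s
Re = VD/ν = 1.738·0.305/1.44×10^-6 = 3.68×10^5 → turbulent
ε/D = 0.14/305 = 4.59×10^-4
Haaland: f = 0.01760
h_f = f(L/D)V²/(2g) = 0.01760·(167/0.305)·1.738²/(2·9.81) = 1.484 m

h_f ≈ 1.48 m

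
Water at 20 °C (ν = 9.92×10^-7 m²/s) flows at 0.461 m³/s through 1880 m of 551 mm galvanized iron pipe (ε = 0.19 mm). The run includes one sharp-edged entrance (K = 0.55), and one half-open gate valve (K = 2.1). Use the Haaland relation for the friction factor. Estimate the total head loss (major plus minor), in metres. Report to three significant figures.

V = 4Q/(πD²) = 1.933 m/s; V²/2g = 0.1905 m
Re = 1.07×10^6, ε/D = 3.45×10^-4 → f = 0.01596 (Haaland)
Major: h_f = f(L/D)·V²/2g = 0.01596·3412·0.1905 = 10.37 m
Minor: ΣK = 2.65; h_m = ΣK·V²/2g = 0.5049 m
Total H_L = 10.37 + 0.5049 = 10.88 m

H_L ≈ 10.9 m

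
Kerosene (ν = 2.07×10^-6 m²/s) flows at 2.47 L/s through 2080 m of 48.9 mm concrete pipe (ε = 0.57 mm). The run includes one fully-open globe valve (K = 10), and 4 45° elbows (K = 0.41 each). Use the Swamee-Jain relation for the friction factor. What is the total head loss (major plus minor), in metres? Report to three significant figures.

V = 4Q/(πD²) = 1.315 m/s; V²/2g = 0.08816 m
Re = 3.11×10^4, ε/D = 0.0117 → f = 0.04215 (Swamee-Jain)
Major: h_f = f(L/D)·V²/2g = 0.04215·42536·0.08816 = 158.1 m
Minor: ΣK = 11.6; h_m = ΣK·V²/2g = 1.026 m
Total H_L = 158.1 + 1.026 = 159.1 m

H_L ≈ 159 m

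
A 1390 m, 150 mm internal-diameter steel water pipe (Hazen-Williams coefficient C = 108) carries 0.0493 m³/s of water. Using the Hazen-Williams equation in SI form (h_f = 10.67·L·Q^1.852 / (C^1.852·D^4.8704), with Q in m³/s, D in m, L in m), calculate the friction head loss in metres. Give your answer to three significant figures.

h_f = 10.67·1390·0.0493^1.852 / (108^1.852·0.150^4.8704) = 99.36 m

h_f ≈ 99.4 m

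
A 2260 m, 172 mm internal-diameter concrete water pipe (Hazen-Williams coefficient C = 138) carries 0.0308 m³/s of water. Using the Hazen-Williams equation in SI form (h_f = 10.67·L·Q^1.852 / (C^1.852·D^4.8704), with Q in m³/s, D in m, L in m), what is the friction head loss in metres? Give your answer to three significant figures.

h_f = 10.67·2260·0.0308^1.852 / (138^1.852·0.172^4.8704) = 22.04 m

h_f ≈ 22.0 m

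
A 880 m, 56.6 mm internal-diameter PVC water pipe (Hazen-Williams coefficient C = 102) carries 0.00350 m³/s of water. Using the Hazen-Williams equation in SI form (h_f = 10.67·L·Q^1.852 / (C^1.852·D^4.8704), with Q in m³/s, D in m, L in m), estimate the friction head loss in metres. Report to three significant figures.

h_f = 10.67·880·0.00350^1.852 / (102^1.852·0.0566^4.8704) = 60.06 m

h_f ≈ 60.1 m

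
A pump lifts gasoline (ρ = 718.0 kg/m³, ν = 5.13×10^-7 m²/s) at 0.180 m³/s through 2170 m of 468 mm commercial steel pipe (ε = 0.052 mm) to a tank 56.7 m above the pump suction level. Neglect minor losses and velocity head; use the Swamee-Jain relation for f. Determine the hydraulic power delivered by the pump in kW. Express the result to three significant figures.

P_hyd ≈ 76.4 kW

V = 4Q/(πD²) = 1.046 m/s; Re = 9.55×10^5; ε/D = 1.11×10^-4; f = 0.01372
h_f = f(L/D)V²/2g = 3.550 m
Total head H = z + h_f = 56.7 + 3.550 = 60.25 m
P_hyd = ρgQH = 718.0·9.81·0.180·60.25 = 76.39 kW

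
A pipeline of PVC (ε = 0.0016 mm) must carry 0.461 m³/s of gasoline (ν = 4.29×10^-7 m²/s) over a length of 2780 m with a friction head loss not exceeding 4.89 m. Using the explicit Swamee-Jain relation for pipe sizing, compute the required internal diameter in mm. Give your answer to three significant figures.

Swamee-Jain (Type III): D = 0.66·[ε^1.25·(LQ²/(gh_f))^4.75 + ν·Q^9.4·(L/(gh_f))^5.2]^0.04
LQ²/(gh_f) = 12.32; L/(gh_f) = 57.95
Term 1 = ε^1.25·(…)^4.75 = 0.00861; Term 2 = ν·Q^9.4·(…)^5.2 = 0.436
D = 0.66·(0.00861 + 0.436)^0.04 = 0.6389 m = 639 mm
Check: V = 1.44 m/s, Re = 2.14×10^6, f = 0.01035, h_f = 4.75 m ≈ 4.89 m ✓

D ≈ 639 mm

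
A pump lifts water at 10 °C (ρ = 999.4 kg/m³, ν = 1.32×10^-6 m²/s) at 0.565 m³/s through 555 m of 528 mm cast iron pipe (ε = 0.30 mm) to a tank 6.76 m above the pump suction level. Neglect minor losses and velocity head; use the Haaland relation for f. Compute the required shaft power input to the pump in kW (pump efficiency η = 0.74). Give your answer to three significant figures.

V = 4Q/(πD²) = 2.580 m/s; Re = 1.03×10^6; ε/D = 5.68×10^-4; f = 0.01761
h_f = f(L/D)V²/2g = 6.283 m
Total head H = z + h_f = 6.76 + 6.283 = 13.04 m
P_hyd = ρgQH = 999.4·9.81·0.565·13.04 = 72.25 kW
P_shaft = P_hyd/η = 72.25/0.74 = 97.63 kW

P_shaft ≈ 97.6 kW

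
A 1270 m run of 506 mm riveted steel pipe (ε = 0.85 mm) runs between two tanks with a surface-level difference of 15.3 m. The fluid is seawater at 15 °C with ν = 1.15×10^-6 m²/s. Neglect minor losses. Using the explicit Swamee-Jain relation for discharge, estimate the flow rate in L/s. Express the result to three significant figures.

Swamee-Jain (Type II): Q = -0.965·√(gD⁵h_f/L)·ln[ε/(3.7D) + √(3.17ν²L/(gD³h_f))]
√(gD⁵h_f/L) = √(9.81·0.506⁵·15.3/1270) = 0.06261
ε/(3.7D) = 4.54×10^-4; √(3.17ν²L/(gD³h_f)) = 1.65×10^-5
Q = -0.965·0.06261·ln(4.706×10^-4) = 0.4629 m³/s
Check: V = 2.30 m/s, Re = 1.01×10^6, f = 0.02266, h_f = 15.4 m ≈ 15.3 m ✓

Q ≈ 463 L/s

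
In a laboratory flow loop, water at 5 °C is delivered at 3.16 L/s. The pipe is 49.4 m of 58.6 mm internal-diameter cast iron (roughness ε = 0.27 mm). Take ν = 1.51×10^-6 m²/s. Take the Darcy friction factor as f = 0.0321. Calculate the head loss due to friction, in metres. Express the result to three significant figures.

V = 4Q/(πD²) = 4·0.00316/(π·0.0586²) = 1.172 m/s
h_f = f(L/D)V²/(2g) = 0.03210·(49.4/0.0586)·1.172²/(2·9.81) = 1.893 m

h_f ≈ 1.89 m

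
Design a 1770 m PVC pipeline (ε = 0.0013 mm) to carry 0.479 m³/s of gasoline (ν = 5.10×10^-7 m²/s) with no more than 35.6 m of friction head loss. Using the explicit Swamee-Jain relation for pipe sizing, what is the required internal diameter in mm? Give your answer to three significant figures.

D ≈ 393 mm

Swamee-Jain (Type III): D = 0.66·[ε^1.25·(LQ²/(gh_f))^4.75 + ν·Q^9.4·(L/(gh_f))^5.2]^0.04
LQ²/(gh_f) = 1.163; L/(gh_f) = 5.068
Term 1 = ε^1.25·(…)^4.75 = 8.99×10^-8; Term 2 = ν·Q^9.4·(…)^5.2 = 2.33×10^-6
D = 0.66·(8.99×10^-8 + 2.33×10^-6)^0.04 = 0.3935 m = 393 mm
Check: V = 3.94 m/s, Re = 3.04×10^6, f = 0.009874, h_f = 35.1 m ≈ 35.6 m ✓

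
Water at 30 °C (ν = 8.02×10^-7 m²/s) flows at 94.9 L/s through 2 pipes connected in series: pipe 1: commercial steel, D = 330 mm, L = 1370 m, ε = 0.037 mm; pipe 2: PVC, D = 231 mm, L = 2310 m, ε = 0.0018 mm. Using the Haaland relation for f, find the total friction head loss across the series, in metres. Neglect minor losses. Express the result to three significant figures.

Pipe 1: V = 1.110 m/s, Re = 4.57×10^5, ε/D = 1.12×10^-4, f = 0.01455, h_1 = f(L/D)V²/2g = 3.789 m
Pipe 2: V = 2.264 m/s, Re = 6.52×10^5, ε/D = 7.79×10^-6, f = 0.01257, h_2 = f(L/D)V²/2g = 32.85 m
Series → Q common, losses add: H = Σh = 36.64 m

H ≈ 36.6 m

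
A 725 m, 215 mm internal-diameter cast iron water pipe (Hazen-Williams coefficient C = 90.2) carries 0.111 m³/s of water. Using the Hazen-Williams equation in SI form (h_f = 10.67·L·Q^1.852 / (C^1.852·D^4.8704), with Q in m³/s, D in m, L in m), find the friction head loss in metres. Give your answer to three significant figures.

h_f = 10.67·725·0.111^1.852 / (90.2^1.852·0.215^4.8704) = 56.32 m

h_f ≈ 56.3 m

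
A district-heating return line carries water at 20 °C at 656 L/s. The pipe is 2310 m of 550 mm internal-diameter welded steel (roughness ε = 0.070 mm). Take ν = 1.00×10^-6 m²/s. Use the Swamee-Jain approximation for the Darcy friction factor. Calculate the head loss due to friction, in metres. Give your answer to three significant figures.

h_f ≈ 22.1 m

V = 4Q/(πD²) = 4·0.656/(π·0.550²) = 2.761 m/s
Re = VD/ν = 2.761·0.550/1.00×10^-6 = 1.52×10^6 → turbulent
ε/D = 0.070/550 = 1.27×10^-4
Swamee-Jain: f = 0.01352
h_f = f(L/D)V²/(2g) = 0.01352·(2310/0.550)·2.761²/(2·9.81) = 22.06 m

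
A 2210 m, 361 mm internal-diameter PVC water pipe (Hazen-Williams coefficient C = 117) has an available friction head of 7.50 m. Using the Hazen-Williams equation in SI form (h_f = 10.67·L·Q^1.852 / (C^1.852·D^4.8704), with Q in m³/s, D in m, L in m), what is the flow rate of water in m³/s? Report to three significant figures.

Q ≈ 0.104 m³/s

Rearranging: Q = [h_f·C^1.852·D^4.8704 / (10.67·L)]^(1/1.852)
Q = [7.50·117^1.852·0.361^4.8704 / (10.67·2210)]^0.540 = 0.1038 m³/s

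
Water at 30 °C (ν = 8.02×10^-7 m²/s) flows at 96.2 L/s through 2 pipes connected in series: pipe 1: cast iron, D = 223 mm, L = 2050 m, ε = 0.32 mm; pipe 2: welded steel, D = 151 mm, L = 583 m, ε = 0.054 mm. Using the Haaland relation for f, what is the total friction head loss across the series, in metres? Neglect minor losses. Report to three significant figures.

Pipe 1: V = 2.463 m/s, Re = 6.85×10^5, ε/D = 0.00143, f = 0.02182, h_1 = f(L/D)V²/2g = 62.03 m
Pipe 2: V = 5.372 m/s, Re = 1.01×10^6, ε/D = 3.58×10^-4, f = 0.01610, h_2 = f(L/D)V²/2g = 91.40 m
Series → Q common, losses add: H = Σh = 153.4 m

H ≈ 153 m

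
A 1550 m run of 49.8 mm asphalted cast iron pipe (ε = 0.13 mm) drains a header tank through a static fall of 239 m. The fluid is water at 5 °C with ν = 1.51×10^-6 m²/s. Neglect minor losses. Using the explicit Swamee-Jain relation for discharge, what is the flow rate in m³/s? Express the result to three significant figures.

Swamee-Jain (Type II): Q = -0.965·√(gD⁵h_f/L)·ln[ε/(3.7D) + √(3.17ν²L/(gD³h_f))]
√(gD⁵h_f/L) = √(9.81·0.0498⁵·239/1550) = 6.807×10^-4
ε/(3.7D) = 7.06×10^-4; √(3.17ν²L/(gD³h_f)) = 1.97×10^-4
Q = -0.965·6.807×10^-4·ln(9.022×10^-4) = 0.004605 m³/s
Check: V = 2.36 m/s, Re = 7.80×10^4, f = 0.02722, h_f = 241 m ≈ 239 m ✓

Q ≈ 0.00460 m³/s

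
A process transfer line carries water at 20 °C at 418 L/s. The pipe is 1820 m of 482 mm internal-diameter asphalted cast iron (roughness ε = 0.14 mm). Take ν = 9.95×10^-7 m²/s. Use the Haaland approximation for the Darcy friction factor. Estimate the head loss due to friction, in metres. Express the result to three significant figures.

h_f ≈ 15.6 m

V = 4Q/(πD²) = 4·0.418/(π·0.482²) = 2.291 m/s
Re = VD/ν = 2.291·0.482/9.95×10^-7 = 1.11×10^6 → turbulent
ε/D = 0.14/482 = 2.90×10^-4
Haaland: f = 0.01545
h_f = f(L/D)V²/(2g) = 0.01545·(1820/0.482)·2.291²/(2·9.81) = 15.61 m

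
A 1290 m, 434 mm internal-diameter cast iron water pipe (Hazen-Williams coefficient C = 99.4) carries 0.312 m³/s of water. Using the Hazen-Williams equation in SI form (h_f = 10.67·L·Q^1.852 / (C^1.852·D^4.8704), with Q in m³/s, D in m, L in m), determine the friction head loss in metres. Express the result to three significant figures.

h_f = 10.67·1290·0.312^1.852 / (99.4^1.852·0.434^4.8704) = 18.55 m

h_f ≈ 18.5 m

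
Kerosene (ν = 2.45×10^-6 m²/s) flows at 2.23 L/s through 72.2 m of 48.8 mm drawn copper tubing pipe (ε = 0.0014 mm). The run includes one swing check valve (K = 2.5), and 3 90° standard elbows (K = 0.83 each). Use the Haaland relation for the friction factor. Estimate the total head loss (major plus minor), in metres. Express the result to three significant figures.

H_L ≈ 3.01 m

V = 4Q/(πD²) = 1.192 m/s; V²/2g = 0.07245 m
Re = 2.37×10^4, ε/D = 2.87×10^-5 → f = 0.02472 (Haaland)
Major: h_f = f(L/D)·V²/2g = 0.02472·1480·0.07245 = 2.650 m
Minor: ΣK = 4.99; h_m = ΣK·V²/2g = 0.3615 m
Total H_L = 2.650 + 0.3615 = 3.011 m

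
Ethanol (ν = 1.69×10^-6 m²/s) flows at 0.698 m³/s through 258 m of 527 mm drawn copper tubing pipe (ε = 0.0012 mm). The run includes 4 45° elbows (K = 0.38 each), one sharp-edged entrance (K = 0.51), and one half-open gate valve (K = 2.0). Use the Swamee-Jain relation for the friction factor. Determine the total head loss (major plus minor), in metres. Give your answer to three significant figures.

H_L ≈ 5.08 m

V = 4Q/(πD²) = 3.200 m/s; V²/2g = 0.5219 m
Re = 9.98×10^5, ε/D = 2.28×10^-6 → f = 0.01167 (Swamee-Jain)
Major: h_f = f(L/D)·V²/2g = 0.01167·489.6·0.5219 = 2.981 m
Minor: ΣK = 4.03; h_m = ΣK·V²/2g = 2.103 m
Total H_L = 2.981 + 2.103 = 5.085 m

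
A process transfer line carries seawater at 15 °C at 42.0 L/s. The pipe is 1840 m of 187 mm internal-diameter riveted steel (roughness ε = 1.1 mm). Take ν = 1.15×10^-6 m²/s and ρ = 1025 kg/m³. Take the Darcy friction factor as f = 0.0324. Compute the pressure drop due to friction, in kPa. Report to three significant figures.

Δp ≈ 382 kPa

V = 4Q/(πD²) = 4·0.0420/(π·0.187²) = 1.529 m/s
h_f = f(L/D)V²/(2g) = 0.03240·(1840/0.187)·1.529²/(2·9.81) = 38.00 m
Δp = ρg·h_f = 1025·9.81·38.00 = 382.1 kPa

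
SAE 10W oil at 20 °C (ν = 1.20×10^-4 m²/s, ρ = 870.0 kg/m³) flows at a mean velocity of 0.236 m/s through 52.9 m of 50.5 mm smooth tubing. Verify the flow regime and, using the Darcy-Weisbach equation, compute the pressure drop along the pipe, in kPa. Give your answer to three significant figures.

Re = VD/ν = 0.236·0.05050/1.20×10^-4 = 99.3 → laminar (Re < 2300)
f = 64/Re = 0.6444
h_f = f(L/D)V²/(2g) = 0.6444·(52.9/0.05050)·0.236²/(2·9.81) = 1.916 m
Δp = ρg·h_f = 870.0·9.81·1.916 = 16.35 kPa

Δp ≈ 16.4 kPa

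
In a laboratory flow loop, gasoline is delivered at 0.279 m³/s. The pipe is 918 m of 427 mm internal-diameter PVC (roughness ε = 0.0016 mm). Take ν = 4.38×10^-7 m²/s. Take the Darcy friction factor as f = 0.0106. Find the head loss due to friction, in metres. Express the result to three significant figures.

h_f ≈ 4.41 m

V = 4Q/(πD²) = 4·0.279/(π·0.427²) = 1.948 m/s
h_f = f(L/D)V²/(2g) = 0.01060·(918/0.427)·1.948²/(2·9.81) = 4.409 m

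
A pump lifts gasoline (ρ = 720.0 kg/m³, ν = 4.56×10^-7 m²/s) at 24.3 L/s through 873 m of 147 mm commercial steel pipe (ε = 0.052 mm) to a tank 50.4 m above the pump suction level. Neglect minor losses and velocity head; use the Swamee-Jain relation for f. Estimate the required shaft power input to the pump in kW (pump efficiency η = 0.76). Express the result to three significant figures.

V = 4Q/(πD²) = 1.432 m/s; Re = 4.62×10^5; ε/D = 3.54×10^-4; f = 0.01687
h_f = f(L/D)V²/2g = 10.47 m
Total head H = z + h_f = 50.4 + 10.47 = 60.87 m
P_hyd = ρgQH = 720.0·9.81·0.0243·60.87 = 10.45 kW
P_shaft = P_hyd/η = 10.45/0.76 = 13.75 kW

P_shaft ≈ 13.7 kW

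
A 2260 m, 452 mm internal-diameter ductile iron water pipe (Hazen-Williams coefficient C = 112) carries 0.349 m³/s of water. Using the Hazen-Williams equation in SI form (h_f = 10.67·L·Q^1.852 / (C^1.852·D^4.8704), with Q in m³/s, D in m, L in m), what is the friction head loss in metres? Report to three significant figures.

h_f = 10.67·2260·0.349^1.852 / (112^1.852·0.452^4.8704) = 26.31 m

h_f ≈ 26.3 m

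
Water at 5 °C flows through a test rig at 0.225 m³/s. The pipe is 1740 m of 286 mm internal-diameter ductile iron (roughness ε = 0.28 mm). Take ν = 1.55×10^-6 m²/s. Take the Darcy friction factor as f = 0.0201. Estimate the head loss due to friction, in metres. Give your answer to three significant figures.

V = 4Q/(πD²) = 4·0.225/(π·0.286²) = 3.502 m/s
h_f = f(L/D)V²/(2g) = 0.02010·(1740/0.286)·3.502²/(2·9.81) = 76.45 m

h_f ≈ 76.5 m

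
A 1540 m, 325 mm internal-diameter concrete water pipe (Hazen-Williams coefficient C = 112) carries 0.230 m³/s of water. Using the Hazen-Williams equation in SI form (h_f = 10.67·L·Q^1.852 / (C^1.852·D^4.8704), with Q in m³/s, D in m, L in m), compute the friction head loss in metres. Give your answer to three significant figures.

h_f = 10.67·1540·0.230^1.852 / (112^1.852·0.325^4.8704) = 41.28 m

h_f ≈ 41.3 m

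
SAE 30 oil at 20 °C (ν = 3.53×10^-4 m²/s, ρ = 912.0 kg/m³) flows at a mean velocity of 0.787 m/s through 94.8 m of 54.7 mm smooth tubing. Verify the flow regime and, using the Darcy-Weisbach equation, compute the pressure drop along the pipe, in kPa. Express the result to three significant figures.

Re = VD/ν = 0.787·0.05470/3.53×10^-4 = 122 → laminar (Re < 2300)
f = 64/Re = 0.5248
h_f = f(L/D)V²/(2g) = 0.5248·(94.8/0.05470)·0.787²/(2·9.81) = 28.71 m
Δp = ρg·h_f = 912.0·9.81·28.71 = 256.9 kPa

Δp ≈ 257 kPa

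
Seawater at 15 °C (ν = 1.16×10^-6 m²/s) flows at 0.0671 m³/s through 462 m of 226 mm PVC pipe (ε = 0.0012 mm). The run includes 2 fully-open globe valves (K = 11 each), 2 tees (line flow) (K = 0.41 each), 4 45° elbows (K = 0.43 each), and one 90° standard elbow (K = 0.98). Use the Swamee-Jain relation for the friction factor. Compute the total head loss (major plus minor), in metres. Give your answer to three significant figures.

V = 4Q/(πD²) = 1.673 m/s; V²/2g = 0.1426 m
Re = 3.26×10^5, ε/D = 5.31×10^-6 → f = 0.01422 (Swamee-Jain)
Major: h_f = f(L/D)·V²/2g = 0.01422·2044·0.1426 = 4.145 m
Minor: ΣK = 25.5; h_m = ΣK·V²/2g = 3.639 m
Total H_L = 4.145 + 3.639 = 7.785 m

H_L ≈ 7.78 m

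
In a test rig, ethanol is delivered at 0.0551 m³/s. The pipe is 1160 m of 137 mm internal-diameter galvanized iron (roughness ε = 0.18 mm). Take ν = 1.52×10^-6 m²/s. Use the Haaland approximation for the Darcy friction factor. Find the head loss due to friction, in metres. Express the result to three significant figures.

V = 4Q/(πD²) = 4·0.0551/(π·0.137²) = 3.738 m/s
Re = VD/ν = 3.738·0.137/1.52×10^-6 = 3.37×10^5 → turbulent
ε/D = 0.18/137 = 0.00131
Haaland: f = 0.02168
h_f = f(L/D)V²/(2g) = 0.02168·(1160/0.137)·3.738²/(2·9.81) = 130.7 m

h_f ≈ 131 m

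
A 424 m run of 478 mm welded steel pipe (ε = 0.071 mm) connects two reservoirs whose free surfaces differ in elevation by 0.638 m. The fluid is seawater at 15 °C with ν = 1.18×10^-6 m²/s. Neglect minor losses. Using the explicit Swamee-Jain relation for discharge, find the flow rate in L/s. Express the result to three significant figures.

Q ≈ 172 L/s

Swamee-Jain (Type II): Q = -0.965·√(gD⁵h_f/L)·ln[ε/(3.7D) + √(3.17ν²L/(gD³h_f))]
√(gD⁵h_f/L) = √(9.81·0.478⁵·0.638/424) = 0.01919
ε/(3.7D) = 4.01×10^-5; √(3.17ν²L/(gD³h_f)) = 5.23×10^-5
Q = -0.965·0.01919·ln(9.247×10^-5) = 0.1720 m³/s
Check: V = 0.959 m/s, Re = 3.88×10^5, f = 0.01541, h_f = 0.640 m ≈ 0.638 m ✓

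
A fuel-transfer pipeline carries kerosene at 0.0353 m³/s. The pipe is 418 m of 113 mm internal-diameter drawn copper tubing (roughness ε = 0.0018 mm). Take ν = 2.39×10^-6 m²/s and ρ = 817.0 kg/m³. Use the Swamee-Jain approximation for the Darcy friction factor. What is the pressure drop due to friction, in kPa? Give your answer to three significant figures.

Δp ≈ 304 kPa

V = 4Q/(πD²) = 4·0.0353/(π·0.113²) = 3.520 m/s
Re = VD/ν = 3.520·0.113/2.39×10^-6 = 1.66×10^5 → turbulent
ε/D = 0.0018/113 = 1.59×10^-5
Swamee-Jain: f = 0.01623
h_f = f(L/D)V²/(2g) = 0.01623·(418/0.113)·3.520²/(2·9.81) = 37.92 m
Δp = ρg·h_f = 817.0·9.81·37.92 = 303.9 kPa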